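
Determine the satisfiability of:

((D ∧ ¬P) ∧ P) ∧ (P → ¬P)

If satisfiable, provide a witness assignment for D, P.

Case P = True: the conjunct ¬P is False.
Case P = False: the conjunct P is False.
Both cases fail — unsatisfiable.

The formula is unsatisfiable.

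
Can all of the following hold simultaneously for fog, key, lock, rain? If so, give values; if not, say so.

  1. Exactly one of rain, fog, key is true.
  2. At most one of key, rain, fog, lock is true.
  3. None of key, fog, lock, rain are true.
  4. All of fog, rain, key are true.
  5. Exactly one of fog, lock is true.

UNSATISFIABLE

Case fog = True:
  Constraint (3) is violated (fog=T) — contradiction.
Case fog = False:
  Constraint (4) is violated (fog=F) — contradiction.
Both cases fail — unsatisfiable.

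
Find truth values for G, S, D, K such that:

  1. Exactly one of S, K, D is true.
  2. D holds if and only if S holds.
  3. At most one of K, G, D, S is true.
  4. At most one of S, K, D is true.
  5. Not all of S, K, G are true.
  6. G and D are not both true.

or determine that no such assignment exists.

G = False; S = False; D = False; K = True

  (1) {S, K, D}: 1 true — exactly one ✓
  (2) D=F, S=F — same ✓
  (3) {K, G, D, S}: 1 true — at most one ✓
  (4) {S, K, D}: 1 true — at most one ✓
  (5) {S, K, G}: 1/3 true — not all ✓
  (6) G=F, D=F — not both ✓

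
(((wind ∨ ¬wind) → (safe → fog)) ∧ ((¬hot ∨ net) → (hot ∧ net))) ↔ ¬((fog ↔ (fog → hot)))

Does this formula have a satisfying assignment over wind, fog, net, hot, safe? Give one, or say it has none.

wind = True, fog = False, net = False, hot = True, safe = False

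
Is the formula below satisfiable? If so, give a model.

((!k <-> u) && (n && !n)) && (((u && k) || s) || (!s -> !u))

Case n = True: the conjunct !n is False.
Case n = False: the conjunct n is False.
Both cases fail — unsatisfiable.

Unsatisfiable — no assignment works.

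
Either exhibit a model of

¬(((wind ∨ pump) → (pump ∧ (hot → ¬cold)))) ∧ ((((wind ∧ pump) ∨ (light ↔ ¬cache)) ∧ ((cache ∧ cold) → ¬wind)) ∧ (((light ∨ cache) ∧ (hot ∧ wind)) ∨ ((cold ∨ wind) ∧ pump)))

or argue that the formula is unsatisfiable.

cache=F, cold=T, hot=T, pump=T, light=T, wind=F

  ¬(((wind ∨ pump) → (pump ∧ (hot → ¬cold)))) = True
    (wind ∨ pump) → (pump ∧ (hot → ¬cold)) = False
      wind ∨ pump = True
      pump ∧ (hot → ¬cold) = False
        hot → ¬cold = False
          ¬cold = False
  (((wind ∧ pump) ∨ (light ↔ ¬cache)) ∧ ((cache ∧ cold) → ¬wind)) ∧ (((light ∨ cache) ∧ (hot ∧ wind)) ∨ ((cold ∨ wind) ∧ pump)) = True
    ((wind ∧ pump) ∨ (light ↔ ¬cache)) ∧ ((cache ∧ cold) → ¬wind) = True
      (wind ∧ pump) ∨ (light ↔ ¬cache) = True
        wind ∧ pump = False
        light ↔ ¬cache = True
          ¬cache = True
      (cache ∧ cold) → ¬wind = True
        cache ∧ cold = False
        ¬wind = True
    ((light ∨ cache) ∧ (hot ∧ wind)) ∨ ((cold ∨ wind) ∧ pump) = True
      (light ∨ cache) ∧ (hot ∧ wind) = False
        light ∨ cache = True
        hot ∧ wind = False
      (cold ∨ wind) ∧ pump = True
        cold ∨ wind = True
Both conjuncts True, so the formula holds.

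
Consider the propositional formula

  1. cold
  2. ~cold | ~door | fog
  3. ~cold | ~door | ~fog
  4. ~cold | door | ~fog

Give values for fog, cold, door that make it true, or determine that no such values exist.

fog = False, cold = True, door = False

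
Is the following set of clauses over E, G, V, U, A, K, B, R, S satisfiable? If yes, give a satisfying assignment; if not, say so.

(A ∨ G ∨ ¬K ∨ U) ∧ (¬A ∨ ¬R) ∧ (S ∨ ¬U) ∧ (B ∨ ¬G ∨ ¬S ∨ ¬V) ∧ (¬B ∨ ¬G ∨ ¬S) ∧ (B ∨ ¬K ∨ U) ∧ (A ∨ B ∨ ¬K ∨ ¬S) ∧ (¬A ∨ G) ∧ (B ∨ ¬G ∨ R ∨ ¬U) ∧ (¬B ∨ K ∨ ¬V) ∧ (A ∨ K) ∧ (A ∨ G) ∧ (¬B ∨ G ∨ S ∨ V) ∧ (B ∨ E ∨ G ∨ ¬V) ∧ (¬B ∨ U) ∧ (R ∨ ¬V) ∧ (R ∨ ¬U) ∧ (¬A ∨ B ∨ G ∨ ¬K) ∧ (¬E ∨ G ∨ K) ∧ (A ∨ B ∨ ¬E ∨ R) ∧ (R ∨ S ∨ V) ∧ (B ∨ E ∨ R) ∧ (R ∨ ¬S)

Unsatisfiable

Case S = True:
  (R ∨ ¬S) forces R = True.
  (¬A ∨ ¬R) forces A = False.
  (A ∨ K) forces K = True.
  (A ∨ B ∨ ¬K ∨ ¬S) forces B = True.
  (¬B ∨ ¬G ∨ ¬S) forces G = False.
  Clause (A ∨ G) is falsified — contradiction.
Case S = False:
  (S ∨ ¬U) forces U = False.
  (¬B ∨ U) forces B = False.
  (B ∨ ¬K ∨ U) forces K = False.
  (A ∨ K) forces A = True.
  (¬A ∨ ¬R) forces R = False.
  (¬A ∨ G) forces G = True.
  (R ∨ ¬V) forces V = False.
  Clause (R ∨ S ∨ V) is falsified — contradiction.
Both cases fail, so the formula is unsatisfiable.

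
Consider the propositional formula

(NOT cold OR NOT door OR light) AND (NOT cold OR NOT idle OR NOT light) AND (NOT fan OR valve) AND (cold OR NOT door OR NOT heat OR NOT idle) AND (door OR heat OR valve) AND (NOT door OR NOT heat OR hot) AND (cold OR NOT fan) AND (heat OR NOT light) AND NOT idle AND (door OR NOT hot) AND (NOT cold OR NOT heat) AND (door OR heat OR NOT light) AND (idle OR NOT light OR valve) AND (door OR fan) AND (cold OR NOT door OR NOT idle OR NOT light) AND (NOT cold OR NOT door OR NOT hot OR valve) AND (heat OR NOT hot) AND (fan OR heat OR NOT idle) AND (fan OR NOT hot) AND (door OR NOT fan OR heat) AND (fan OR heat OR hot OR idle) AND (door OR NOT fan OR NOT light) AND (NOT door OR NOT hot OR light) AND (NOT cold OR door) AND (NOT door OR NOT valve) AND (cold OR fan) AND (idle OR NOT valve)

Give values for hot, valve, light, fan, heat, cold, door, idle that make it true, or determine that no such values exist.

Unsatisfiable

Case cold = True:
  (NOT idle) forces idle = False.
  (NOT cold OR NOT heat) forces heat = False.
  (heat OR NOT light) forces light = False.
  (NOT cold OR NOT door OR light) forces door = False.
  Clause (NOT cold OR door) is falsified — contradiction.
Case cold = False:
  (cold OR NOT fan) forces fan = False.
  Clause (cold OR fan) is falsified — contradiction.
Both cases fail, so the formula is unsatisfiable.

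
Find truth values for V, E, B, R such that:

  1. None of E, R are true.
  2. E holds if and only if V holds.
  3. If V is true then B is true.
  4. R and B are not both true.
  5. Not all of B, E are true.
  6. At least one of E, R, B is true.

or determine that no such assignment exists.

V: False; E: False; B: True; R: False

  (1) {E, R}: 0 true — none ✓
  (2) E=F, V=F — same ✓
  (3) V=F ⇒ B: vacuous ✓
  (4) R=F, B=T — not both ✓
  (5) {B, E}: 1/2 true — not all ✓
  (6) {E, R, B}: 1 true — at least one ✓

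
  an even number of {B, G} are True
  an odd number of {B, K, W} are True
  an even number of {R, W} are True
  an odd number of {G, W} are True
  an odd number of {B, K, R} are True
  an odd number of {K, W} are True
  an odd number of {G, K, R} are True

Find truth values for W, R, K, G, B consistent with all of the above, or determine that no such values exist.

W = True, R = True, K = False, G = False, B = False

{B, G}: 0 true → even ✓
{B, K, W}: 1 true → odd ✓
{R, W}: 2 true → even ✓
{G, W}: 1 true → odd ✓
{B, K, R}: 1 true → odd ✓
{K, W}: 1 true → odd ✓
{G, K, R}: 1 true → odd ✓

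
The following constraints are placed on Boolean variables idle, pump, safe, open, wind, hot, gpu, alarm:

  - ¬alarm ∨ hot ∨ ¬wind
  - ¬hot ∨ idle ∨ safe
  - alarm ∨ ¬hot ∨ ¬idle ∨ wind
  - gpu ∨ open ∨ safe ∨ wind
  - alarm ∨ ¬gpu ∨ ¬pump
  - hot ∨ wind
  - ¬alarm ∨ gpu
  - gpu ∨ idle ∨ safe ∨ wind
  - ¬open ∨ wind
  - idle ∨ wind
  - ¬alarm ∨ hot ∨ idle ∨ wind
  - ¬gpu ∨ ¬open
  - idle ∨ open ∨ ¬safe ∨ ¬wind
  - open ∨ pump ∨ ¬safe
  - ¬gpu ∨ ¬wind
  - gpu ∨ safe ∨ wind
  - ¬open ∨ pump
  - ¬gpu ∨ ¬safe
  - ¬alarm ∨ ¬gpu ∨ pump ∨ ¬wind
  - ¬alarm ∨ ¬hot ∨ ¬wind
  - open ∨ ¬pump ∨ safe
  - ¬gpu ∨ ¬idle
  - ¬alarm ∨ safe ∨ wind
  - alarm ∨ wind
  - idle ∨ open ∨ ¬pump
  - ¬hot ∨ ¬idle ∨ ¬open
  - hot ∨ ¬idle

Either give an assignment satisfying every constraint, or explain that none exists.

Set idle = True.
  then (¬gpu ∨ ¬idle) forces gpu = False.
  then (hot ∨ ¬idle) forces hot = True.
  then (¬alarm ∨ gpu) forces alarm = False.
  then (alarm ∨ wind) forces wind = True.
  then (¬hot ∨ ¬idle ∨ ¬open) forces open = False.
Set pump = True.
  then (open ∨ ¬pump ∨ safe) forces safe = True.
All clauses satisfied.

idle: True, pump: True, safe: True, open: False, wind: True, hot: True, gpu: False, alarm: False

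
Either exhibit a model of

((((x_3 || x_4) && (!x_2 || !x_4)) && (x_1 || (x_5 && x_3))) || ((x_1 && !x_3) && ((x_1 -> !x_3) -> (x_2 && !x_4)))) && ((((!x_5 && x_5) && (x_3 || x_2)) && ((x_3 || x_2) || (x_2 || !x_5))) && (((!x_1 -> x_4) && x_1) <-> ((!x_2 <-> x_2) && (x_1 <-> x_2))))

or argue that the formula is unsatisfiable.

No satisfying assignment exists.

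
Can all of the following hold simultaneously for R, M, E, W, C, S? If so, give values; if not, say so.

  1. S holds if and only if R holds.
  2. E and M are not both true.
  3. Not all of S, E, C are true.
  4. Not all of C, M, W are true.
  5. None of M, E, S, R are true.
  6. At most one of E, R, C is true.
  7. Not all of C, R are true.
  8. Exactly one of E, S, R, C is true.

R=F, M=F, E=F, W=F, C=T, S=F

  (1) S=F, R=F — same ✓
  (2) E=F, M=F — not both ✓
  (3) {S, E, C}: 1/3 true — not all ✓
  (4) {C, M, W}: 1/3 true — not all ✓
  (5) {M, E, S, R}: 0 true — none ✓
  (6) {E, R, C}: 1 true — at most one ✓
  (7) {C, R}: 1/2 true — not all ✓
  (8) {E, S, R, C}: 1 true — exactly one ✓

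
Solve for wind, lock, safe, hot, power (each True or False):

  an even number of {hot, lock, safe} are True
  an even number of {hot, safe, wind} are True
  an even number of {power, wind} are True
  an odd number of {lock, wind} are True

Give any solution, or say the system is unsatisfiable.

The formula is unsatisfiable.

Adding constraints 1, 2, 4 mod 2: every variable appears an even number of times on the left, so the left side is 0.
But the right sides sum to 1 (mod 2). 0 ≠ 1 — the system is inconsistent.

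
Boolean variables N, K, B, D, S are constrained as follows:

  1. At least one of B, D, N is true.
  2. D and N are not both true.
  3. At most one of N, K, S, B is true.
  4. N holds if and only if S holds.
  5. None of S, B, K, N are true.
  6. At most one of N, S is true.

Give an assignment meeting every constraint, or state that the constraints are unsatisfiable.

N=F, K=F, B=F, D=T, S=F

  (1) {B, D, N}: 1 true — at least one ✓
  (2) D=T, N=F — not both ✓
  (3) {N, K, S, B}: 0 true — at most one ✓
  (4) N=F, S=F — same ✓
  (5) {S, B, K, N}: 0 true — none ✓
  (6) {N, S}: 0 true — at most one ✓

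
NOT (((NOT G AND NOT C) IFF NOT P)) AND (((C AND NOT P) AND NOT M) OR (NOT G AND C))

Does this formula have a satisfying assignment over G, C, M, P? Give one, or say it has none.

G = True, C = True, M = False, P = False

  NOT (((NOT G AND NOT C) IFF NOT P)) = True
    (NOT G AND NOT C) IFF NOT P = False
      NOT G AND NOT C = False
        NOT G = False
        NOT C = False
      NOT P = True
  ((C AND NOT P) AND NOT M) OR (NOT G AND C) = True
    (C AND NOT P) AND NOT M = True
      C AND NOT P = True
        NOT P = True
      NOT M = True
    NOT G AND C = False
      NOT G = False
Both conjuncts True, so the formula holds.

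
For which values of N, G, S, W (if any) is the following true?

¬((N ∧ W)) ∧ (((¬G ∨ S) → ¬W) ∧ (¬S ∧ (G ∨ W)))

N = False, G = True, S = False, W = False

  ¬((N ∧ W)) = True
    N ∧ W = False
  ((¬G ∨ S) → ¬W) ∧ (¬S ∧ (G ∨ W)) = True
    (¬G ∨ S) → ¬W = True
      ¬G ∨ S = False
        ¬G = False
      ¬W = True
    ¬S ∧ (G ∨ W) = True
      ¬S = True
      G ∨ W = True
Both conjuncts True, so the formula holds.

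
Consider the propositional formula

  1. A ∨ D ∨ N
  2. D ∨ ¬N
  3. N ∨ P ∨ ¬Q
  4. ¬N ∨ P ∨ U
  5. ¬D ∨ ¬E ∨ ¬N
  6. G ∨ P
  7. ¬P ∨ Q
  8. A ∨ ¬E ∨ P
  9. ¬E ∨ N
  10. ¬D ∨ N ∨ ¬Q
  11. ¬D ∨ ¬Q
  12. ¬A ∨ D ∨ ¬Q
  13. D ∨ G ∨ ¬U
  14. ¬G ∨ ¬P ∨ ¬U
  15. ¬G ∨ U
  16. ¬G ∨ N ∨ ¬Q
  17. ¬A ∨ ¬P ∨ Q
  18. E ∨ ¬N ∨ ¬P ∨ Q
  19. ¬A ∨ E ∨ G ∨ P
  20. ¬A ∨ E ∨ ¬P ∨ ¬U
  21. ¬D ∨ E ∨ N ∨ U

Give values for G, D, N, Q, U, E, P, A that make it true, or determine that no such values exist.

G: True, D: True, N: True, Q: False, U: True, E: False, P: False, A: True

Set G = True.
  then (¬G ∨ U) forces U = True.
  then (¬G ∨ ¬P ∨ ¬U) forces P = False.
Set D = True.
  then (¬D ∨ ¬Q) forces Q = False.
Set N = True.
  then (¬D ∨ ¬E ∨ ¬N) forces E = False.
Set A = True.
All clauses satisfied.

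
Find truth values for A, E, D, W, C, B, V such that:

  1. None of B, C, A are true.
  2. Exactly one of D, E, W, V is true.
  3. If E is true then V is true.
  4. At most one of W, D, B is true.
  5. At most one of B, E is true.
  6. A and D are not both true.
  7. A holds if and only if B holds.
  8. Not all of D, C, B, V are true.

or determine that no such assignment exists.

A = False, E = False, D = True, W = False, C = False, B = False, V = False

  (1) {B, C, A}: 0 true — none ✓
  (2) {D, E, W, V}: 1 true — exactly one ✓
  (3) E=F ⇒ V: vacuous ✓
  (4) {W, D, B}: 1 true — at most one ✓
  (5) {B, E}: 0 true — at most one ✓
  (6) A=F, D=T — not both ✓
  (7) A=F, B=F — same ✓
  (8) {D, C, B, V}: 1/4 true — not all ✓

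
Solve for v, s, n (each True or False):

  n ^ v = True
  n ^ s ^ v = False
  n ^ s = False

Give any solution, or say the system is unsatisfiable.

v: False, s: True, n: True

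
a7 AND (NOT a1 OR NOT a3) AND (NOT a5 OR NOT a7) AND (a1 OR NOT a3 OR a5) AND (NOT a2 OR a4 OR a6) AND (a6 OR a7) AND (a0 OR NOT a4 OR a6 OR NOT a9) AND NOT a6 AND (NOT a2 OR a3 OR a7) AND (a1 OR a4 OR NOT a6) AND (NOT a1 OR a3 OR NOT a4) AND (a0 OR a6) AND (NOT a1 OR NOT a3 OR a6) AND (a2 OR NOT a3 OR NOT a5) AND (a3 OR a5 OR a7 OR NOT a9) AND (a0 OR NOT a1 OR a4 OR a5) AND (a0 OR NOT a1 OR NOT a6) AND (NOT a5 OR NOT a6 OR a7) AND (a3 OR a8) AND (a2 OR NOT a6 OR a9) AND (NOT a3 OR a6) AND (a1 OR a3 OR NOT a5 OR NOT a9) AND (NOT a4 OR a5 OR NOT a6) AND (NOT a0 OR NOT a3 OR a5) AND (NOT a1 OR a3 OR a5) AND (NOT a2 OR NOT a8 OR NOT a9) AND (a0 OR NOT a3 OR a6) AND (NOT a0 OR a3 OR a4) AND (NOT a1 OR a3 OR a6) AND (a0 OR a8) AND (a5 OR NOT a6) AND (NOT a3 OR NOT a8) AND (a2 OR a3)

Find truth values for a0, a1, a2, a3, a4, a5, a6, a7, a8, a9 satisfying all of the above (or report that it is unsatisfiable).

a0: True; a1: False; a2: True; a3: False; a4: True; a5: False; a6: False; a7: True; a8: True; a9: False

Unit clause (a7) forces a7 = True.
In (NOT a5 OR NOT a7) only NOT a5 is left, so a5 = False.
Unit clause (NOT a6) forces a6 = False.
In (a0 OR a6) only a0 is left, so a0 = True.
In (NOT a3 OR a6) only NOT a3 is left, so a3 = False.
In (NOT a1 OR a3 OR a5) only NOT a1 is left, so a1 = False.
In (NOT a0 OR a3 OR a4) only a4 is left, so a4 = True.
In (a2 OR a3) only a2 is left, so a2 = True.
In (a3 OR a8) only a8 is left, so a8 = True.
In (NOT a2 OR NOT a8 OR NOT a9) only NOT a9 is left, so a9 = False.
All clauses satisfied.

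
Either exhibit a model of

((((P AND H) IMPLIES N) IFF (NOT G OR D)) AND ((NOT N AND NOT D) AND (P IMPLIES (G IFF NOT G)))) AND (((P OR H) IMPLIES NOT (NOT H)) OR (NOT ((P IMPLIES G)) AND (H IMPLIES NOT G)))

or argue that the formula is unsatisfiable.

H=T, G=F, D=F, N=F, P=F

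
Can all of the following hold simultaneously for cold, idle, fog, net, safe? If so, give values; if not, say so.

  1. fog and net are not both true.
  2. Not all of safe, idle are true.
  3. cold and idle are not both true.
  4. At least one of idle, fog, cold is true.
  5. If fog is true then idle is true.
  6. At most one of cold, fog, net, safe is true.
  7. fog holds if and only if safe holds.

cold=F, idle=T, fog=F, net=T, safe=F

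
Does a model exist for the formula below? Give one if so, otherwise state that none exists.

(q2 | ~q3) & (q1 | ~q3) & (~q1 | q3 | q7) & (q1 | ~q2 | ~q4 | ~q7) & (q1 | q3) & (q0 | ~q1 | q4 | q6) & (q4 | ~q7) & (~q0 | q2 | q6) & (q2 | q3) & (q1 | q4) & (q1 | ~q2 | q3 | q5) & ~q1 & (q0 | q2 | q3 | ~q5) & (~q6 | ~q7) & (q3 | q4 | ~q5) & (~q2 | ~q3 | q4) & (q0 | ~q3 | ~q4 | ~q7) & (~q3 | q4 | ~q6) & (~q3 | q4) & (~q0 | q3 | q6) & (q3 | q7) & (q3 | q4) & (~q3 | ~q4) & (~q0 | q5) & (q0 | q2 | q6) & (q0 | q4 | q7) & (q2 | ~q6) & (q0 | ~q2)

Case q1 = True:
  Clause (~q1) is falsified — contradiction.
Case q1 = False:
  (q1 | ~q3) forces q3 = False.
  Clause (q1 | q3) is falsified — contradiction.
Both cases fail, so the formula is unsatisfiable.

The formula is unsatisfiable.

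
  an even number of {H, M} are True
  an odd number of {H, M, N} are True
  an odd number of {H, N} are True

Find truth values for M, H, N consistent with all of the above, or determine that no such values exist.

M = False, H = False, N = True

{H, M}: 0 true → even ✓
{H, M, N}: 1 true → odd ✓
{H, N}: 1 true → odd ✓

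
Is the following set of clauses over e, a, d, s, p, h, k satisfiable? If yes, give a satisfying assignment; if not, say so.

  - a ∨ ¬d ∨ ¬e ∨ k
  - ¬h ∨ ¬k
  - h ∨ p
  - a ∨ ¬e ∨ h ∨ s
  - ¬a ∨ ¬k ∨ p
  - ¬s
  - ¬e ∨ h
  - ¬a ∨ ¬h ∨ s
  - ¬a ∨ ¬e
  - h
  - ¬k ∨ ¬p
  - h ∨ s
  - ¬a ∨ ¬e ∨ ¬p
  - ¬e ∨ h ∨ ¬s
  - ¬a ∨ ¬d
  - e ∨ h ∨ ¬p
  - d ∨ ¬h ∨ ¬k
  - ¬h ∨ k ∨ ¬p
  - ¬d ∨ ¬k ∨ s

e: False, a: False, d: True, s: False, p: False, h: True, k: False

Unit clause (¬s) forces s = False.
Unit clause (h) forces h = True.
In (¬h ∨ ¬k) only ¬k is left, so k = False.
In (¬a ∨ ¬h ∨ s) only ¬a is left, so a = False.
In (¬h ∨ k ∨ ¬p) only ¬p is left, so p = False.
Set e = False.
Set d = True.
All clauses satisfied.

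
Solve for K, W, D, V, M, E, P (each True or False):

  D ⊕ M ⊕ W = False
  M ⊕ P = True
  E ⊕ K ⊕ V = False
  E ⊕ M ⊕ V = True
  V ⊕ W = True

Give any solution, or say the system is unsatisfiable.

K=T; W=F; D=F; V=T; M=F; E=F; P=T

D ⊕ M ⊕ W = F ⊕ F ⊕ F = False ✓
M ⊕ P = F ⊕ T = True ✓
E ⊕ K ⊕ V = F ⊕ T ⊕ T = False ✓
E ⊕ M ⊕ V = F ⊕ F ⊕ T = True ✓
V ⊕ W = T ⊕ F = True ✓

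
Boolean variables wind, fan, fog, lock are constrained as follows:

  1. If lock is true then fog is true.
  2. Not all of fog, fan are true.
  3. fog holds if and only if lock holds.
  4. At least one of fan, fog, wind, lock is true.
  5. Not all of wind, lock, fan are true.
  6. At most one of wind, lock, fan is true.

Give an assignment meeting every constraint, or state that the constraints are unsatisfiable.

wind=T, fan=F, fog=F, lock=F

  (1) lock=F ⇒ fog: vacuous ✓
  (2) {fog, fan}: 0/2 true — not all ✓
  (3) fog=F, lock=F — same ✓
  (4) {fan, fog, wind, lock}: 1 true — at least one ✓
  (5) {wind, lock, fan}: 1/3 true — not all ✓
  (6) {wind, lock, fan}: 1 true — at most one ✓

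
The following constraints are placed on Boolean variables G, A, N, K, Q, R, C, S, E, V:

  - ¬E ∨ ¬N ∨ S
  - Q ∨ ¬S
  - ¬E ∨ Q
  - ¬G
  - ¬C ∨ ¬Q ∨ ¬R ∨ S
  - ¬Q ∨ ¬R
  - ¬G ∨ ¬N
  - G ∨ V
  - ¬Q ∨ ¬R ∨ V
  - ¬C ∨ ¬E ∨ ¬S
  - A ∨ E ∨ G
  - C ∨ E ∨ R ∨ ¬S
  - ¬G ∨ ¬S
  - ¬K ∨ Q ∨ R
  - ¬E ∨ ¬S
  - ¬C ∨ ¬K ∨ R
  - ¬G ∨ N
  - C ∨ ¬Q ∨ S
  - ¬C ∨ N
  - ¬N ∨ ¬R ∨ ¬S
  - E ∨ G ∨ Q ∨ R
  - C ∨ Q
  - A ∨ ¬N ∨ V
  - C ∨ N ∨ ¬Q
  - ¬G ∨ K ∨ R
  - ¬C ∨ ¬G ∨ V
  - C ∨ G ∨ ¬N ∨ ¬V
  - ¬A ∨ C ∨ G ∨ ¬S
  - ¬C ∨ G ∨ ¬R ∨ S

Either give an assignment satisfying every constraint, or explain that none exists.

G = False; A = True; N = True; K = False; Q = True; R = False; C = True; S = False; E = False; V = True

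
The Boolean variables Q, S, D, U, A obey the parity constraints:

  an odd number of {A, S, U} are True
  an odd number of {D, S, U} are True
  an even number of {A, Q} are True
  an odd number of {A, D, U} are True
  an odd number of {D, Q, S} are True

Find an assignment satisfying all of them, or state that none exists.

Q: True, S: True, D: True, U: True, A: True

{A, S, U}: 3 true → odd ✓
{D, S, U}: 3 true → odd ✓
{A, Q}: 2 true → even ✓
{A, D, U}: 3 true → odd ✓
{D, Q, S}: 3 true → odd ✓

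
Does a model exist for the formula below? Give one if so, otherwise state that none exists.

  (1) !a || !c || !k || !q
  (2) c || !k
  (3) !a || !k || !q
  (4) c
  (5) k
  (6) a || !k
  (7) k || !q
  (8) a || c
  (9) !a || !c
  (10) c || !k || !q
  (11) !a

Unsatisfiable — no assignment works.

Case a = True:
  Clause (!a) is falsified — contradiction.
Case a = False:
  (c) forces c = True.
  (k) forces k = True.
  Clause (a || !k) is falsified — contradiction.
Both cases fail, so the formula is unsatisfiable.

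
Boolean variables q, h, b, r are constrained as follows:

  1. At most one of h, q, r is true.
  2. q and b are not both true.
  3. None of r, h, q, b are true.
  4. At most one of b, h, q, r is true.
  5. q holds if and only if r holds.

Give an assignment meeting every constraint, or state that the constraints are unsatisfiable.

q = False, h = False, b = False, r = False

  (1) {h, q, r}: 0 true — at most one ✓
  (2) q=F, b=F — not both ✓
  (3) {r, h, q, b}: 0 true — none ✓
  (4) {b, h, q, r}: 0 true — at most one ✓
  (5) q=F, r=F — same ✓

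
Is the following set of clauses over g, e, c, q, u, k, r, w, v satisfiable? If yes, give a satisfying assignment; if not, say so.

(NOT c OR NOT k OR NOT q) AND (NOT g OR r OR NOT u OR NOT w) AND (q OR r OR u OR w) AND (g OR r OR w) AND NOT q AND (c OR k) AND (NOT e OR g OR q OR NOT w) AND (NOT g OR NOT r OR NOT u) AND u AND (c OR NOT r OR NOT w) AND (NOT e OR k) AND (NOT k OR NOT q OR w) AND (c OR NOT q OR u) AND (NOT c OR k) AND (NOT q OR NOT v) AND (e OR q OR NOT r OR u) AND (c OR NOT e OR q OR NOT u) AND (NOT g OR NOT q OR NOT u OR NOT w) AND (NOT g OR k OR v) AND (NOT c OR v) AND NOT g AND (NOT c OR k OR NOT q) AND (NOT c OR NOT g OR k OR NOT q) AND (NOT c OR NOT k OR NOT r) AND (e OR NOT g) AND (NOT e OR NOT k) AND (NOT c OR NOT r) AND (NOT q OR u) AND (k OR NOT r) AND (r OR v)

g: False, e: False, c: False, q: False, u: True, k: True, r: True, w: False, v: True

Unit clause (NOT q) forces q = False.
Unit clause (u) forces u = True.
Unit clause (NOT g) forces g = False.
Try e = True:
  (NOT e OR g OR q OR NOT w) forces w = False.
  (g OR r OR w) forces r = True.
  (NOT e OR k) forces k = True.
  clause (NOT e OR NOT k) is falsified — backtrack.
So e = False.
Set c = False.
  then (c OR k) forces k = True.
Set r = True.
  then (c OR NOT r OR NOT w) forces w = False.
Set v = True.
All clauses satisfied.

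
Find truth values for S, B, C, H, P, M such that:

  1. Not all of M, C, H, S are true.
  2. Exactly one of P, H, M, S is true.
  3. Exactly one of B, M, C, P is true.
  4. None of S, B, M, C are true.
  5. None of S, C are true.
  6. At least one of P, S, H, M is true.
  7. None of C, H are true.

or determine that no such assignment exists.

S=F, B=F, C=F, H=F, P=T, M=F

  (1) {M, C, H, S}: 0/4 true — not all ✓
  (2) {P, H, M, S}: 1 true — exactly one ✓
  (3) {B, M, C, P}: 1 true — exactly one ✓
  (4) {S, B, M, C}: 0 true — none ✓
  (5) {S, C}: 0 true — none ✓
  (6) {P, S, H, M}: 1 true — at least one ✓
  (7) {C, H}: 0 true — none ✓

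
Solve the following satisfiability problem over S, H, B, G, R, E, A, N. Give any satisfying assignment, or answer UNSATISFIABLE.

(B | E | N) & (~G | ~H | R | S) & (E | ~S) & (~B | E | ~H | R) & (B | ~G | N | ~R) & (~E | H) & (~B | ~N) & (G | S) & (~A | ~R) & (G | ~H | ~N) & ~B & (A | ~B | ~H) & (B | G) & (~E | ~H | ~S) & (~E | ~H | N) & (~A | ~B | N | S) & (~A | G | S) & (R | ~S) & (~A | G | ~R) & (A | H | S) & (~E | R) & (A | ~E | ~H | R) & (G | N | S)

S = False; H = True; B = False; G = True; R = True; E = True; A = False; N = True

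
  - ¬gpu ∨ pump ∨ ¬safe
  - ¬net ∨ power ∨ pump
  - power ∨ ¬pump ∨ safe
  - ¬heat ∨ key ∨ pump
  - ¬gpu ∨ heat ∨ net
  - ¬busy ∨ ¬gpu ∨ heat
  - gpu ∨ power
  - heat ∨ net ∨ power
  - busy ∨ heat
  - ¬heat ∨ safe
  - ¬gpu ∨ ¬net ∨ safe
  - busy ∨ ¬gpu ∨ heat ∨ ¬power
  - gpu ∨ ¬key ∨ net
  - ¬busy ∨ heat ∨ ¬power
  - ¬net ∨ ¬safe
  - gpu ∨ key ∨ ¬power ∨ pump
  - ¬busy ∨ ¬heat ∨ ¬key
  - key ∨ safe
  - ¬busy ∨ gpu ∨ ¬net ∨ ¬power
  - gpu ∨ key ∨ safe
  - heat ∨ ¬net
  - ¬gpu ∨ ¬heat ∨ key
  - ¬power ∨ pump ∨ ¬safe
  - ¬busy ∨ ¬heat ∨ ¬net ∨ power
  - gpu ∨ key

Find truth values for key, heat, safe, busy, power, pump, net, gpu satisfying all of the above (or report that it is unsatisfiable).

key: True, heat: True, safe: True, busy: False, power: True, pump: True, net: False, gpu: True

Set key = True.
Try heat = False:
  (busy ∨ heat) forces busy = True.
  (¬busy ∨ ¬gpu ∨ heat) forces gpu = False.
  (gpu ∨ power) forces power = True.
  clause (¬busy ∨ heat ∨ ¬power) is falsified — backtrack.
So heat = True.
  then (¬heat ∨ safe) forces safe = True.
  then (¬net ∨ ¬safe) forces net = False.
  then (¬busy ∨ ¬heat ∨ ¬key) forces busy = False.
  then (gpu ∨ ¬key ∨ net) forces gpu = True.
  then (¬gpu ∨ pump ∨ ¬safe) forces pump = True.
Set power = True.
All clauses satisfied.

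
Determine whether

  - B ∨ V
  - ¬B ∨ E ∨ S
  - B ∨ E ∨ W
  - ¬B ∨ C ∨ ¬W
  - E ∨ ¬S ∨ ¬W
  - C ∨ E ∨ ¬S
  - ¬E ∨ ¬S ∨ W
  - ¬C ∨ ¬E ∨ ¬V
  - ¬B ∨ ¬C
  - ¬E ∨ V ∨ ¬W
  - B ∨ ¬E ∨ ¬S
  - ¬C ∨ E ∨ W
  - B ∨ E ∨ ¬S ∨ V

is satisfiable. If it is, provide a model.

V: True, B: False, E: False, C: False, W: True, S: False

Set V = True.
Set B = False.
Set E = False.
  then (B ∨ E ∨ W) forces W = True.
  then (E ∨ ¬S ∨ ¬W) forces S = False.
Set C = False.
All clauses satisfied.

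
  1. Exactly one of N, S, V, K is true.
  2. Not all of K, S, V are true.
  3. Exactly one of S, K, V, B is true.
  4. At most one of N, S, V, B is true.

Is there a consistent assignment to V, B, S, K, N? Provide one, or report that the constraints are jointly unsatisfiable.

V: True, B: False, S: False, K: False, N: False

  (1) {N, S, V, K}: 1 true — exactly one ✓
  (2) {K, S, V}: 1/3 true — not all ✓
  (3) {S, K, V, B}: 1 true — exactly one ✓
  (4) {N, S, V, B}: 1 true — at most one ✓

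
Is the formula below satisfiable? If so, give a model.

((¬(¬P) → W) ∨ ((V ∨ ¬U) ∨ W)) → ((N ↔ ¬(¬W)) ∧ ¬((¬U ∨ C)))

C = False, P = False, N = False, W = False, V = False, U = True

  ((¬(¬P) → W) ∨ ((V ∨ ¬U) ∨ W)) → ((N ↔ ¬(¬W)) ∧ ¬((¬U ∨ C))) = True
    (¬(¬P) → W) ∨ ((V ∨ ¬U) ∨ W) = True
      ¬(¬P) → W = True
        ¬(¬P) = False
          ¬P = True
      (V ∨ ¬U) ∨ W = False
        V ∨ ¬U = False
          ¬U = False
    (N ↔ ¬(¬W)) ∧ ¬((¬U ∨ C)) = True
      N ↔ ¬(¬W) = True
        ¬(¬W) = False
          ¬W = True
      ¬((¬U ∨ C)) = True
        ¬U ∨ C = False
          ¬U = False
The formula evaluates to True.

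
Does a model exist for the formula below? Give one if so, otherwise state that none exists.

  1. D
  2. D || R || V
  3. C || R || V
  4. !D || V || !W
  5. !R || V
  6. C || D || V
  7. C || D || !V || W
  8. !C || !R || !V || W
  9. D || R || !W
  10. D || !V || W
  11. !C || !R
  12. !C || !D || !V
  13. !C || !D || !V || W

D = True; C = False; W = True; V = True; R = True

Unit clause (D) forces D = True.
Set C = False.
Set W = True.
  then (!D || V || !W) forces V = True.
Set R = True.
All clauses satisfied.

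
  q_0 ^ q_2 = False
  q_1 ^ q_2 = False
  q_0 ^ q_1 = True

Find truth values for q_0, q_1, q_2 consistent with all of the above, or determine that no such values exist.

Adding constraints 1, 2, 3 mod 2: every variable appears an even number of times on the left, so the left side is 0.
But the right sides sum to 1 (mod 2). 0 ≠ 1 — the system is inconsistent.

Unsatisfiable — no assignment works.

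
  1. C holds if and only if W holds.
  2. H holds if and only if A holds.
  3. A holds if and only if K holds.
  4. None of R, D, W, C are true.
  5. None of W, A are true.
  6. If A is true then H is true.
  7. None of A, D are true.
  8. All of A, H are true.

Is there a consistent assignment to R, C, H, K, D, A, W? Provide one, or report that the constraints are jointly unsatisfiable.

No satisfying assignment exists.

Case A = True:
  Constraint (5) is violated (A=T) — contradiction.
Case A = False:
  Constraint (8) is violated (A=F) — contradiction.
Both cases fail — unsatisfiable.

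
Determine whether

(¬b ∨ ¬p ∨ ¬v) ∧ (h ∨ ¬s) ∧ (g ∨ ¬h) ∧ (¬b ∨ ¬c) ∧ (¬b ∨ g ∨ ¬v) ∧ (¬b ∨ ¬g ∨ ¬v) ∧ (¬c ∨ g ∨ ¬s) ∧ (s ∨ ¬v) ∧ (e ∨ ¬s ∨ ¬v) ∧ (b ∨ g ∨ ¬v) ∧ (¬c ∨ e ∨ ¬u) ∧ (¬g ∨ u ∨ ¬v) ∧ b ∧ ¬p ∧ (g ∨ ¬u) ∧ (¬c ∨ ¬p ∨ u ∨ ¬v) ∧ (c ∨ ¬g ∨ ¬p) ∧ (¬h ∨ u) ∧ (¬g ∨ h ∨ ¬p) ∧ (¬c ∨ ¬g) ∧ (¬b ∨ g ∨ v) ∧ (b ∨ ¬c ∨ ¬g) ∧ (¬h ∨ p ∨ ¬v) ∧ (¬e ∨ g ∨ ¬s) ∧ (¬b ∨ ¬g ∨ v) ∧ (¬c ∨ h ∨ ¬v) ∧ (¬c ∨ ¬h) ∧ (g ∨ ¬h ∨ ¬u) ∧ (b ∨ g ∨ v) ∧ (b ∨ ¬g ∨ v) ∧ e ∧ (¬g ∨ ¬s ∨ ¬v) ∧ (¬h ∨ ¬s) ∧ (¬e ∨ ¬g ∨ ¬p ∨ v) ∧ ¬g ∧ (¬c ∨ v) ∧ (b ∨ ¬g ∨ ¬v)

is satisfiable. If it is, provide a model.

No satisfying assignment exists.

Case g = True:
  Clause (¬g) is falsified — contradiction.
Case g = False:
  (g ∨ ¬h) forces h = False.
  (h ∨ ¬s) forces s = False.
  (s ∨ ¬v) forces v = False.
  (b) forces b = True.
  Clause (¬b ∨ g ∨ v) is falsified — contradiction.
Both cases fail, so the formula is unsatisfiable.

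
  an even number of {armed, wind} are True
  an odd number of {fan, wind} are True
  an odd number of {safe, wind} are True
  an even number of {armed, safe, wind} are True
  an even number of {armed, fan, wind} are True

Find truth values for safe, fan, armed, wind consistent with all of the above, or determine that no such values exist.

safe: False, fan: False, armed: True, wind: True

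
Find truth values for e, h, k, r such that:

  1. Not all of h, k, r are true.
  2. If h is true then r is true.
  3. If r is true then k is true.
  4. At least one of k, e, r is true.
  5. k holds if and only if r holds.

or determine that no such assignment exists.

e = False, h = False, k = True, r = True

  (1) {h, k, r}: 2/3 true — not all ✓
  (2) h=F ⇒ r: vacuous ✓
  (3) r=T ⇒ k: T ✓
  (4) {k, e, r}: 2 true — at least one ✓
  (5) k=T, r=T — same ✓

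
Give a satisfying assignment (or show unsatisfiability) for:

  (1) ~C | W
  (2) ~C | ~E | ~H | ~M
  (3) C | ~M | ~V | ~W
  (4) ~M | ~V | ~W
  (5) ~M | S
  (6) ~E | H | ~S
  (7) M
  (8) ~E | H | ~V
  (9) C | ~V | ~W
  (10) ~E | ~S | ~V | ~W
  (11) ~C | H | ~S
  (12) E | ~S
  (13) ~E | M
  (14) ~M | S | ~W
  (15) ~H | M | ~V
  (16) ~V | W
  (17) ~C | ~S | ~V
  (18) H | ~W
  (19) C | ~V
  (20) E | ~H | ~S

C = False, H = True, S = True, E = True, M = True, V = False, W = True

Unit clause (M) forces M = True.
In (~M | S) only S is left, so S = True.
In (E | ~S) only E is left, so E = True.
In (~E | H | ~S) only H is left, so H = True.
In (~C | ~E | ~H | ~M) only ~C is left, so C = False.
In (C | ~V) only ~V is left, so V = False.
Set W = True.
All clauses satisfied.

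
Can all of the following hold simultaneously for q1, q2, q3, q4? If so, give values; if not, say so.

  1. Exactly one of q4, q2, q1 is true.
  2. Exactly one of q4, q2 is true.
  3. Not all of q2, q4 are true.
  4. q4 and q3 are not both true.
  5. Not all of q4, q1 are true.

q1 = False, q2 = True, q3 = False, q4 = False

  (1) {q4, q2, q1}: 1 true — exactly one ✓
  (2) {q4, q2}: 1 true — exactly one ✓
  (3) {q2, q4}: 1/2 true — not all ✓
  (4) q4=F, q3=F — not both ✓
  (5) {q4, q1}: 0/2 true — not all ✓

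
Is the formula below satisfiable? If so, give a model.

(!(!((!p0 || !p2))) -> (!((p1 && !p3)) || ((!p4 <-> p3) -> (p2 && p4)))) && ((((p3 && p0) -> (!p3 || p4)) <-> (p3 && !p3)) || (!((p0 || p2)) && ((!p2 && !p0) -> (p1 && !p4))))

p0: True, p1: False, p2: False, p3: True, p4: False

  !(!((!p0 || !p2))) -> (!((p1 && !p3)) || ((!p4 <-> p3) -> (p2 && p4))) = True
    !(!((!p0 || !p2))) = True
      !((!p0 || !p2)) = False
        !p0 || !p2 = True
          !p0 = False
          !p2 = True
    !((p1 && !p3)) || ((!p4 <-> p3) -> (p2 && p4)) = True
      !((p1 && !p3)) = True
        p1 && !p3 = False
          !p3 = False
      (!p4 <-> p3) -> (p2 && p4) = False
        !p4 <-> p3 = True
          !p4 = True
        p2 && p4 = False
  (((p3 && p0) -> (!p3 || p4)) <-> (p3 && !p3)) || (!((p0 || p2)) && ((!p2 && !p0) -> (p1 && !p4))) = True
    ((p3 && p0) -> (!p3 || p4)) <-> (p3 && !p3) = True
      (p3 && p0) -> (!p3 || p4) = False
        p3 && p0 = True
        !p3 || p4 = False
          !p3 = False
      p3 && !p3 = False
        !p3 = False
    !((p0 || p2)) && ((!p2 && !p0) -> (p1 && !p4)) = False
      !((p0 || p2)) = False
        p0 || p2 = True
      (!p2 && !p0) -> (p1 && !p4) = True
        !p2 && !p0 = False
          !p2 = True
          !p0 = False
        p1 && !p4 = False
          !p4 = True
Both conjuncts True, so the formula holds.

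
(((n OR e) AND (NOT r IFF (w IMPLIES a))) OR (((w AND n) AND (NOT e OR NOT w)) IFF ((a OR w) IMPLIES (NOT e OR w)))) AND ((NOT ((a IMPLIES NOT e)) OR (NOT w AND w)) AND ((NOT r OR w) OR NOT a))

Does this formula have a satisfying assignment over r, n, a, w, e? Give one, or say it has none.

r = False, n = False, a = True, w = False, e = True

  ((n OR e) AND (NOT r IFF (w IMPLIES a))) OR (((w AND n) AND (NOT e OR NOT w)) IFF ((a OR w) IMPLIES (NOT e OR w))) = True
    (n OR e) AND (NOT r IFF (w IMPLIES a)) = True
      n OR e = True
      NOT r IFF (w IMPLIES a) = True
        NOT r = True
        w IMPLIES a = True
    ((w AND n) AND (NOT e OR NOT w)) IFF ((a OR w) IMPLIES (NOT e OR w)) = True
      (w AND n) AND (NOT e OR NOT w) = False
        w AND n = False
        NOT e OR NOT w = True
          NOT e = False
          NOT w = True
      (a OR w) IMPLIES (NOT e OR w) = False
        a OR w = True
        NOT e OR w = False
          NOT e = False
  (NOT ((a IMPLIES NOT e)) OR (NOT w AND w)) AND ((NOT r OR w) OR NOT a) = True
    NOT ((a IMPLIES NOT e)) OR (NOT w AND w) = True
      NOT ((a IMPLIES NOT e)) = True
        a IMPLIES NOT e = False
          NOT e = False
      NOT w AND w = False
        NOT w = True
    (NOT r OR w) OR NOT a = True
      NOT r OR w = True
        NOT r = True
      NOT a = False
Both conjuncts True, so the formula holds.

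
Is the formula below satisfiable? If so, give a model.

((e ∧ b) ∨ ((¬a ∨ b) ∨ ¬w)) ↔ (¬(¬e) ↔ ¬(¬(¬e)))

w = True, a = True, b = False, e = True

  ((e ∧ b) ∨ ((¬a ∨ b) ∨ ¬w)) ↔ (¬(¬e) ↔ ¬(¬(¬e))) = True
    (e ∧ b) ∨ ((¬a ∨ b) ∨ ¬w) = False
      e ∧ b = False
      (¬a ∨ b) ∨ ¬w = False
        ¬a ∨ b = False
          ¬a = False
        ¬w = False
    ¬(¬e) ↔ ¬(¬(¬e)) = False
      ¬(¬e) = True
        ¬e = False
      ¬(¬(¬e)) = False
        ¬(¬e) = True
          ¬e = False
The formula evaluates to True.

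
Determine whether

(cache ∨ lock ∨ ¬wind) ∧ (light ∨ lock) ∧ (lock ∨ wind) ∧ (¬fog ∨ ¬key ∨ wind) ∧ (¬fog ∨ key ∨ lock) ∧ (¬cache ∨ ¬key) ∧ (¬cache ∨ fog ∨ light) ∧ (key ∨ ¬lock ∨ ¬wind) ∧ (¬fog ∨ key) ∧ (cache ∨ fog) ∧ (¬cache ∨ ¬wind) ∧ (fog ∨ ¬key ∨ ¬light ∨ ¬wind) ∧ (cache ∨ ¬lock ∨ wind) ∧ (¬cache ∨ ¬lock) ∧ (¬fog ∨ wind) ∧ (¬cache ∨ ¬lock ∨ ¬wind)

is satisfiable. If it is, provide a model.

light = True, lock = True, wind = True, cache = False, fog = True, key = True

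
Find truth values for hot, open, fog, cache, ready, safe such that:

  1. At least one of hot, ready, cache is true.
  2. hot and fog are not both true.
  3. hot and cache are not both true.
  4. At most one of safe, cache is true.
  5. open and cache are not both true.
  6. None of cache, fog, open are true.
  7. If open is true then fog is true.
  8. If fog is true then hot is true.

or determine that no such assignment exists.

hot = True, open = False, fog = False, cache = False, ready = False, safe = False

  (1) {hot, ready, cache}: 1 true — at least one ✓
  (2) hot=T, fog=F — not both ✓
  (3) hot=T, cache=F — not both ✓
  (4) {safe, cache}: 0 true — at most one ✓
  (5) open=F, cache=F — not both ✓
  (6) {cache, fog, open}: 0 true — none ✓
  (7) open=F ⇒ fog: vacuous ✓
  (8) fog=F ⇒ hot: vacuous ✓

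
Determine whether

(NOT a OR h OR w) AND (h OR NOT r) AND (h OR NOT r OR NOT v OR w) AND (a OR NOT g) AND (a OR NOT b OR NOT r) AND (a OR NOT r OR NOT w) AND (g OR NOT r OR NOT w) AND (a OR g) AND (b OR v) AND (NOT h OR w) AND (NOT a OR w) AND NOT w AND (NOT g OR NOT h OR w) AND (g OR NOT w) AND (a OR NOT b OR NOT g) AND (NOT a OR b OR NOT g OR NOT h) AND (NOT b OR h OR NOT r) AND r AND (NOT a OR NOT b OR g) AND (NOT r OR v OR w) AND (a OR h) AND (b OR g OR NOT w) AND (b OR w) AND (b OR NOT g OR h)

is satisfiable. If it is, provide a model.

Case h = True:
  (NOT h OR w) forces w = True.
  Clause (NOT w) is falsified — contradiction.
Case h = False:
  (h OR NOT r) forces r = False.
  Clause (r) is falsified — contradiction.
Both cases fail, so the formula is unsatisfiable.

The formula is unsatisfiable.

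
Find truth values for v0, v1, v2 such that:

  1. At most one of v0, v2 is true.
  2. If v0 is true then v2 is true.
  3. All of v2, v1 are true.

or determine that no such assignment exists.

v0: False, v1: True, v2: True

  (1) {v0, v2}: 1 true — at most one ✓
  (2) v0=F ⇒ v2: vacuous ✓
  (3) {v2, v1}: all 2 true ✓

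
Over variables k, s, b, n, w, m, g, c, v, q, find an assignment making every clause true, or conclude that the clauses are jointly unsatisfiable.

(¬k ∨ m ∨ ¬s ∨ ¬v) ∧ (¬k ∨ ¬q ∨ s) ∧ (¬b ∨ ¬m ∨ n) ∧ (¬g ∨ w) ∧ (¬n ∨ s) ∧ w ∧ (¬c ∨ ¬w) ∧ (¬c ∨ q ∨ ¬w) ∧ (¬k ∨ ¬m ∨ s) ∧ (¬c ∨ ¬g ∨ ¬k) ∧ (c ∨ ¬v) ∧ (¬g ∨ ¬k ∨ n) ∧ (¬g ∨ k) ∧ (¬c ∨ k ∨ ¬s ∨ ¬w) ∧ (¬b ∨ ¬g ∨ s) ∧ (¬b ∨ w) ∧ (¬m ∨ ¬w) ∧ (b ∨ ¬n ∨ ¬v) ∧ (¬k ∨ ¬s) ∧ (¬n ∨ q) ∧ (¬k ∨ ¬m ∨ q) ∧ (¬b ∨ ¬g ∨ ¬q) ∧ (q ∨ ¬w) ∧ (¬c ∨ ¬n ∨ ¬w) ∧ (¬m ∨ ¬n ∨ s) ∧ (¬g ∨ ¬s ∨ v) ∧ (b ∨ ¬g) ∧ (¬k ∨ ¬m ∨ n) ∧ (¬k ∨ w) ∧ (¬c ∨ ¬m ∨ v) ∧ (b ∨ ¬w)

Unit clause (w) forces w = True.
In (¬c ∨ ¬w) only ¬c is left, so c = False.
In (c ∨ ¬v) only ¬v is left, so v = False.
In (¬m ∨ ¬w) only ¬m is left, so m = False.
In (q ∨ ¬w) only q is left, so q = True.
In (b ∨ ¬w) only b is left, so b = True.
In (¬b ∨ ¬g ∨ ¬q) only ¬g is left, so g = False.
Try k = True:
  (¬k ∨ ¬q ∨ s) forces s = True.
  clause (¬k ∨ ¬s) is falsified — backtrack.
So k = False.
Set s = True.
Set n = True.
All clauses satisfied.

k = False; s = True; b = True; n = True; w = True; m = False; g = False; c = False; v = False; q = True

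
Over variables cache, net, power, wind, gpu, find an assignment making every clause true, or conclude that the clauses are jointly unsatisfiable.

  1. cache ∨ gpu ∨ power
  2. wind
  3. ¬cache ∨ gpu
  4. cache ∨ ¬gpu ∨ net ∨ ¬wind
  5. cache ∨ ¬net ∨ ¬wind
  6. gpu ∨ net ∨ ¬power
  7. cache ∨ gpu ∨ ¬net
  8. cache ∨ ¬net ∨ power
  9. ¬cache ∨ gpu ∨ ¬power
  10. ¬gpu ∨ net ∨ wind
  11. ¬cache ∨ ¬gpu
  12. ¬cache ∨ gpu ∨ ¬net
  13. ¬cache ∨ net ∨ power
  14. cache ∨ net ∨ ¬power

Unsatisfiable — no assignment works.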